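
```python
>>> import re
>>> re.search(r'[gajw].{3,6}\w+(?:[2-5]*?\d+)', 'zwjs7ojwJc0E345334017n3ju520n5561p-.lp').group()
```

'wjs7ojwJc0E345334017n3ju520n5561'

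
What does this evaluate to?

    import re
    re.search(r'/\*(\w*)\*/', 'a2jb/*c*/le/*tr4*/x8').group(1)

'c'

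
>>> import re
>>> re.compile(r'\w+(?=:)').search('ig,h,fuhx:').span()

Lookahead/lookbehind check context without consuming it, so the matched span excludes the asserted characters.
`re.search` scans for the first position where the pattern succeeds.
The match spans [5:9] → 'fuhx'.

(5, 9)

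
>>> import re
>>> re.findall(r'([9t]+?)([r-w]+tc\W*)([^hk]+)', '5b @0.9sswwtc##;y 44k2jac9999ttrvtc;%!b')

[('9', 'sswwtc##;', 'y 44'), ('9999', 'ttrvtc;%!', 'b')]

A non-greedy quantifier consumes as few characters as it can — just enough that the remainder of the pattern still matches from where it stops; whatever follows it matches normally.
`findall` packs the 3 group values into a tuple for every match.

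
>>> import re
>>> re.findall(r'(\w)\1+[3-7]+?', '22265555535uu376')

['2', '5', 'u']

The backreference `\1` re-matches whatever the first group consumed, character for character.
`findall` collects group 1 from each match (3 total).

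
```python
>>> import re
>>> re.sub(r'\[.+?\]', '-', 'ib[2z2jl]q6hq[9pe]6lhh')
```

Each match is replaced by '-'.

'ib-q6hq-6lhh'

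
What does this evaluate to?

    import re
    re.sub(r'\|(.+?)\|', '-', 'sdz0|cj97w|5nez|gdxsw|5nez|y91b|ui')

'sdz0-5nez-5nez-ui'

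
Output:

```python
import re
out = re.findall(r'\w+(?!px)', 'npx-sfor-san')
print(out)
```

['npx', 'sfor', 'san']

Because the assertion is negative and zero-width, positions next to the forbidden text are skipped.
No capturing groups, so `findall` returns the 3 full match strings.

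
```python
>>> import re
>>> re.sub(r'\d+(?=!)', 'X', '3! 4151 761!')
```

'X! 4151 X!'

Lookahead/lookbehind check context without consuming it, so the matched span excludes the asserted characters.
Matches: at [0:1] → '3'; at [8:11] → '761'.
Each match is replaced by 'X'.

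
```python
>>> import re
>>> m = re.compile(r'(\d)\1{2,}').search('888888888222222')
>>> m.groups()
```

The match spans [0:9] → '888888888'.
Captured: group 1 = '8'.

('8',)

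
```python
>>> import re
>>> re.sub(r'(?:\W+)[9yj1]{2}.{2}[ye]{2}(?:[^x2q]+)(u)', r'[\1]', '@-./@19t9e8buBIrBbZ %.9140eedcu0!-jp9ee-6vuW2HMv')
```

'@-./@19t9e8buBIrBbZ[u]W2HMv'

Pattern: one or more of a non-word character (non-capturing group); then exactly 2 of one of [9yj1], then exactly 2 of any character, then exactly 2 of one of [ye]; then one or more of any character except [x2q] (non-capturing group); then a literal 'u' (captured).
Matches: at [19:43] → ' %.9140eedcu0!-jp9ee-6vu'.
`\1` in the replacement pulls in group 1's text for each match.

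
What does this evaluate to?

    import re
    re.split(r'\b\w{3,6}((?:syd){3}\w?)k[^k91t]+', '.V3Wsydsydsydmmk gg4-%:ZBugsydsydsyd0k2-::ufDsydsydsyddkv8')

The pattern matches a word boundary (`\b`, zero-width); then 3 to 6 of a word character; then the literal 'syd' repeated 3 times, then optionally a word character (captured); then a literal 'k', then one or more of any character except [k91t].
Matches to split on: at [23:55] → 'ZBugsydsydsyd0k2-::ufDsydsydsydd'.
With a capturing group present, the delimiter's captured portion is kept in the result list.

['.V3Wsydsydsydmmk gg4-%:', 'sydsydsyd0', 'kv8']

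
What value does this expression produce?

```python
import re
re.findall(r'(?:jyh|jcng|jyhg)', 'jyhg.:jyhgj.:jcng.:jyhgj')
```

['jyh', 'jyh', 'jcng', 'jyh']

`|` is ordered: at each position the engine commits to the first alternative that works.
Matches: at [0:3] → 'jyh'; at [6:9] → 'jyh'; at [13:17] → 'jcng'; at [19:22] → 'jyh'.
`findall` yields the raw match text (4 of them) because the pattern has no groups.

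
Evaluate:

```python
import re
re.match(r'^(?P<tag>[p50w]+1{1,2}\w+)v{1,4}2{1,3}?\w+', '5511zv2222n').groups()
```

The match spans [0:11] → '5511zv2222n'.
Captured: group 1 = '5511z'.

('5511z',)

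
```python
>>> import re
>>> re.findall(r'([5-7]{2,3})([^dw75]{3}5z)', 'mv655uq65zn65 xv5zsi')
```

This matches 2 to 3 of a character in [5-7] (captured); then exactly 3 of any character except [dw75], then the literal '5z' (captured).
Scanning left to right: at [2:10] match '655uq65z', groups = ('655', 'uq65z'); at [11:18] match '65 xv5z', groups = ('65', ' xv5z').
2 groups means each result is a tuple of 2 captured strings — 2 here.

[('655', 'uq65z'), ('65', ' xv5z')]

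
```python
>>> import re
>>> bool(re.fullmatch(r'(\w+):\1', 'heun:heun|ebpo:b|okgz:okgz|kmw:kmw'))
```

False

The backreference `\1` re-matches whatever the first group consumed, character for character.
`fullmatch` succeeds only if the pattern covers the string from start to end.
Here the pattern can't cover the whole string, so the call returns None, and `bool(None)` is False.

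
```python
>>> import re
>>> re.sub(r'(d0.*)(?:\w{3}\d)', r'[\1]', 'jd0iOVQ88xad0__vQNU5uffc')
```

'j[d0iOVQ88xad0__v]uffc'

This matches the literal 'd0', then zero or more of any character (captured); then exactly 3 of a word character, then a digit (non-capturing group).
Matches: at [1:20] → 'd0iOVQ88xad0__vQNU5'.
`\1` in the replacement pulls in group 1's text for each match.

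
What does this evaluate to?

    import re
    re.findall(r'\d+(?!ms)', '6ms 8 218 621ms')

Because the assertion is negative and zero-width, positions next to the forbidden text are skipped.
Matches: at [4:5] → '8'; at [6:9] → '218'; at [10:12] → '62'.
No capturing groups, so `findall` returns the 3 full match strings.

['8', '218', '62']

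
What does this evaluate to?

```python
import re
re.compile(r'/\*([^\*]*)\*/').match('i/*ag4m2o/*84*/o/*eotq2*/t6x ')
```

`re.match` won't scan ahead — the pattern has to work from the very first character.
Here position 0 doesn't satisfy it, so the call returns None.

None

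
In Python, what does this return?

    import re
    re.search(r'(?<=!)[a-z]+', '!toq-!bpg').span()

The lookaround is zero-width — it requires the adjacent text to match without consuming it, so the asserted text isn't part of the match.
`search` walks the string left to right and returns the first match it finds.
The match spans [1:4] → 'toq'.

(1, 4)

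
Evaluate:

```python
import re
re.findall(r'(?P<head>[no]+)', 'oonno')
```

['oonno']

Pattern: one or more of one of [no] (captured as 'head').
Matches: at [0:5] match 'oonno', group 1 = 'oonno'.
With a single group, `findall` returns only what that group captured — 1 item.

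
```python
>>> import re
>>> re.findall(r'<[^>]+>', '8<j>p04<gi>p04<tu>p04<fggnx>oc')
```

['<j>', '<gi>', '<tu>', '<fggnx>']

Since nothing is captured, `findall` lists the 4 matched substrings directly.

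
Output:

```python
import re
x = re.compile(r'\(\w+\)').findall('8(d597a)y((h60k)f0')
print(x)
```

['(d597a)', '(h60k)']

`findall` yields the raw match text (2 of them) because the pattern has no groups.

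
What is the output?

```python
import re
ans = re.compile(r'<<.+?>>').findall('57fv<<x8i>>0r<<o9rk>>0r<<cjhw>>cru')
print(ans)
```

The `?` after the quantifier makes it lazy — it takes as little as possible before letting the rest of the pattern try.
No capturing groups, so `findall` returns the 3 full match strings.

['<<x8i>>', '<<o9rk>>', '<<cjhw>>']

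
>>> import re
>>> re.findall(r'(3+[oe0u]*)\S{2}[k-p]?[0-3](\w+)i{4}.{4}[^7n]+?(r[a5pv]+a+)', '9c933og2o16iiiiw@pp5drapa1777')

Pattern: one or more of the literal '3', then zero or more of one of [oe0u] (captured); then exactly 2 of a non-whitespace character, then optionally a character in [k-p], then a character in [0-3]; then one or more of a word character (captured); then exactly 4 of the literal 'i', then exactly 4 of any character; then one or more of any character except [7n] (lazy); then a literal 'r', then one or more of one of [a5pv], then one or more of a literal 'a' (captured).
`findall` packs the 3 group values into a tuple for every match.

[('33o', '6', 'rapa')]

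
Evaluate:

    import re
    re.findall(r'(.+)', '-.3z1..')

['-.3z1..']

The pattern matches one or more of any character (captured).
Scanning left to right: at [0:7] match '-.3z1..', group 1 = '-.3z1..'.
`findall` collects group 1 from the one match (1 total).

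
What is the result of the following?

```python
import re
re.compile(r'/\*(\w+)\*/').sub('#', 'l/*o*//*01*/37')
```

'l##37'

Every occurrence is swapped for '#'.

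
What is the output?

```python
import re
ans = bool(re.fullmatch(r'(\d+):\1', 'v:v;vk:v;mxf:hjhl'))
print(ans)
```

False

`fullmatch` succeeds only if the pattern covers the string from start to end.
Here the string isn't matched end-to-end, so the call returns None, and `bool(None)` is False.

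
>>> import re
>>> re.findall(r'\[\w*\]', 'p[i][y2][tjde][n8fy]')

Matches: at [1:4] → '[i]'; at [4:8] → '[y2]'; at [8:14] → '[tjde]'; at [14:20] → '[n8fy]'.
With no groups in the pattern, `findall` gives back each whole match — 4 here.

['[i]', '[y2]', '[tjde]', '[n8fy]']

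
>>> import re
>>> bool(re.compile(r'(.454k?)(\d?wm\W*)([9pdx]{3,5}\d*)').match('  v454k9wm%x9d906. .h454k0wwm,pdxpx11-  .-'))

False

`re.match` won't scan ahead — the pattern has to work from the very first character.
Here the pattern fails at index 0, so the call returns None, and `bool(None)` is False.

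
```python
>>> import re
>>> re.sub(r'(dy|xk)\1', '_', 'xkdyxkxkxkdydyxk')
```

`\1` has to match the exact text group 1 already captured.
Matches: at [4:8] → 'xkxk'; at [10:14] → 'dydy'.
Each match is replaced by '_'.

'xkdy_xk_xk'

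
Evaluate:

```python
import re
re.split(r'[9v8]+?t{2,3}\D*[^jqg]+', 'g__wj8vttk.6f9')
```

The string is cut at each match, leaving 2 pieces.

['g__wj', '']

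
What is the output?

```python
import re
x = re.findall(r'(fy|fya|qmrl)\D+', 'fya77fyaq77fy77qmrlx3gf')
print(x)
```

Alternation isn't longest-match — the leftmost alternative that fits at this position is chosen.
Because there's exactly one group, `findall` drops the full match and keeps group 1 from each hit.

['fy', 'fy', 'qmrl']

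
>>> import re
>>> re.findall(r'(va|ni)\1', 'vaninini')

`\1` has to match the exact text group 1 already captured.
Scanning left to right: at [2:6] match 'nini', group 1 = 'ni'.
Because there's exactly one group, `findall` drops the full match and keeps group 1 from the one hit.

['ni']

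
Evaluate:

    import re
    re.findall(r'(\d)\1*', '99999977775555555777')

['9', '7', '5', '7']

`\1` has to match the exact text group 1 already captured.
One capturing group, so `findall` returns just the captured substring from each match — 4 in all.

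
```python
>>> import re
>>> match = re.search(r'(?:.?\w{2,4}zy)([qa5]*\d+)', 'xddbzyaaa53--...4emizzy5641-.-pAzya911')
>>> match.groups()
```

This matches optionally any character, then 2 to 4 of a word character, then the literal 'zy' (non-capturing group); then zero or more of one of [qa5], then one or more of a digit (captured).
Unlike `match`, `search` isn't anchored — it looks for the pattern anywhere in the string.
The match spans [0:11] → 'xddbzyaaa53'.
Captured: group 1 = 'aaa53'.

('aaa53',)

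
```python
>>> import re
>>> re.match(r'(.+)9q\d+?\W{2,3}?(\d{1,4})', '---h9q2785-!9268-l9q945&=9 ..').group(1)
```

'---h9q2785-!9268-l'

The pattern matches one or more of any character (captured); then the literal '9q', then one or more of a digit (lazy), then 2 to 3 of a non-word character (lazy); then 1 to 4 of a digit (captured).
`match` is anchored at position 0; if the pattern doesn't fit there, it returns None.
The match spans [0:26] → '---h9q2785-!9268-l9q945&=9'.
Captured: group 1 = '---h9q2785-!9268-l', group 2 = '9'.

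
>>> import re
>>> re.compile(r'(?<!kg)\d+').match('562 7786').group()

The negative lookahead/lookbehind blocks any match where the forbidden context is present.
With `match`, the pattern is implicitly anchored at the beginning.
The match spans [0:3] → '562'.

'562'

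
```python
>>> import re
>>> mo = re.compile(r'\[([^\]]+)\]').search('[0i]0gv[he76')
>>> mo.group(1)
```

'0i'

`search` walks the string left to right and returns the first match it finds.
The match spans [0:4] → '[0i]'.
Captured: group 1 = '0i'.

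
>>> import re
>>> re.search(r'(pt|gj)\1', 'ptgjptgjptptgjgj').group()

'ptpt'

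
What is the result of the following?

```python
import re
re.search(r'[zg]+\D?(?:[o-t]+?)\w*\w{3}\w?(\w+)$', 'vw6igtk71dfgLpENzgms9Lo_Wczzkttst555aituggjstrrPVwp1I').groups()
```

('I',)

Pattern: one or more of one of [zg], then optionally a non-digit; then one or more of a character in [o-t] (lazy) (non-capturing group); then zero or more of a word character, then exactly 3 of a word character, then optionally a word character; then one or more of a word character (captured); then anchored at the end.
Unlike `match`, `search` isn't anchored — it looks for the pattern anywhere in the string.
The match spans [4:53] → 'gtk71dfgLpENzgms9Lo_Wczzkttst555aituggjstrrPVwp1I'.
Captured: group 1 = 'I'.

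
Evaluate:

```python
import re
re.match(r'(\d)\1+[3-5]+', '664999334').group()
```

`\1` is not a pattern — it's the concrete string captured by group 1, re-applied verbatim.
`match` is anchored at position 0; if the pattern doesn't fit there, it returns None.
The match spans [0:3] → '664'.
Captured: group 1 = '6'.

'664'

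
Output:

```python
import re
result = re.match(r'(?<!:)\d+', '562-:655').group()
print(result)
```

562

`re.match` won't scan ahead — the pattern has to work from the very first character.
The match spans [0:3] → '562'.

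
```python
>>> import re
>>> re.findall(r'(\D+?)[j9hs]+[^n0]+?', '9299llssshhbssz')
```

['ll', 's']

Pattern: one or more of a non-digit (lazy) (captured); then one or more of one of [j9hs], then one or more of any character except [n0] (lazy).
A non-greedy quantifier consumes as few characters as it can — just enough that the remainder of the pattern still matches from where it stops; whatever follows it matches normally.
Walking the string: at [4:12] match 'llssshhb', group 1 = 'll'; at [12:15] match 'ssz', group 1 = 's'.
One capturing group, so `findall` returns just the captured substring from each match — 2 in all.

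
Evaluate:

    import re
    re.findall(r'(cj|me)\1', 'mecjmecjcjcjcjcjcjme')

['cj', 'cj', 'cj']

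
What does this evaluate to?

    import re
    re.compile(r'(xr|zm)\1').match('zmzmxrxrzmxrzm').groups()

('zm',)

The match spans [0:4] → 'zmzm'.
Captured: group 1 = 'zm'.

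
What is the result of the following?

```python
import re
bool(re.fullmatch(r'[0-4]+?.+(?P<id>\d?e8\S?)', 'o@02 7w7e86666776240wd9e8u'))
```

False

`re.fullmatch` requires the pattern to consume the entire string.
Here the pattern can't cover the whole string, so the call returns None, and `bool(None)` is False.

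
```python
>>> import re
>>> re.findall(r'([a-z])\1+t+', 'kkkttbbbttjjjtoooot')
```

['k', 'b', 'j', 'o']

After group 1 captures some text, `\1` only succeeds where that same text appears again.
Walking the string: at [0:5] match 'kkktt', group 1 = 'k'; at [5:10] match 'bbbtt', group 1 = 'b'; at [10:14] match 'jjjt', group 1 = 'j'; at [14:19] match 'oooot', group 1 = 'o'.
One capturing group, so `findall` returns just the captured substring from each match — 4 in all.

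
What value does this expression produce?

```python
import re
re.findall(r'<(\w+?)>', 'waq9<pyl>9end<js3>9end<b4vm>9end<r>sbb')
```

Walking the string: at [4:9] match '<pyl>', group 1 = 'pyl'; at [13:18] match '<js3>', group 1 = 'js3'; at [22:28] match '<b4vm>', group 1 = 'b4vm'; at [32:35] match '<r>', group 1 = 'r'.
One capturing group, so `findall` returns just the captured substring from each match — 4 in all.

['pyl', 'js3', 'b4vm', 'r']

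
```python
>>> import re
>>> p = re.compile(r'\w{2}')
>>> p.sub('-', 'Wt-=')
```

The pattern matches exactly 2 of a word character.
Matches: at [0:2] → 'Wt'.
Each match is replaced by '-'.

'--='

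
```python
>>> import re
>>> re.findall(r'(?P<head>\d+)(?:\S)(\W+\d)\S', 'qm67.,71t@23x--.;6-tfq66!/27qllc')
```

[('67', ',7'), ('23', '--.;6'), ('66', '/2')]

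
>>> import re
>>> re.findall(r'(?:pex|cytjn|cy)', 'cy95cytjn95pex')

['cy', 'cytjn', 'pex']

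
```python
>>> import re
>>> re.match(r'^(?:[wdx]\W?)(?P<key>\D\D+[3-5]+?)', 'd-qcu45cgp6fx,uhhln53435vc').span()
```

(0, 6)

This matches anchored at the start of the string; then one of [wdx], then optionally a non-word character (non-capturing group); then a non-digit, then one or more of a non-digit, then one or more of a character in [3-5] (lazy) (captured as 'key').
`re.match` only tries the pattern at the start of the string.
The match spans [0:6] → 'd-qcu4'.
Captured: group 1 = 'qcu4'.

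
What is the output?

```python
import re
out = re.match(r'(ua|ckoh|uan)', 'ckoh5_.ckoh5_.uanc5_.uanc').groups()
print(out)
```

('ckoh',)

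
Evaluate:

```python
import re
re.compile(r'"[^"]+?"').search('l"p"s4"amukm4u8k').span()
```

(1, 4)

`search` walks the string left to right and returns the first match it finds.
The match spans [1:4] → '"p"'.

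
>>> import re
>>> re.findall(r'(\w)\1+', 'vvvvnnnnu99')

After group 1 captures some text, `\1` only succeeds where that same text appears again.
`findall` collects group 1 from each match (3 total).

['v', 'n', '9']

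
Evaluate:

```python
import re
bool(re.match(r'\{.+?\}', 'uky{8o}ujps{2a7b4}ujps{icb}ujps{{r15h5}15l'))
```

False

`match` is anchored at position 0; if the pattern doesn't fit there, it returns None.
Here the pattern fails at index 0, so the call returns None, and `bool(None)` is False.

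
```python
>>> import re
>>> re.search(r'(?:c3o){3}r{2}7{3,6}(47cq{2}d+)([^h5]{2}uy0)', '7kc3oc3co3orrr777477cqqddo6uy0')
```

The pattern matches the literal 'c3o' repeated 3 times, then exactly 2 of a literal 'r', then 3 to 6 of the literal '7'; then the literal '47c', then exactly 2 of the literal 'q', then one or more of the literal 'd' (captured); then exactly 2 of any character except [h5], then the literal 'uy0' (captured).
`re.search` tries every starting position until one works.
Here nothing in the string fits, so the call returns None.

None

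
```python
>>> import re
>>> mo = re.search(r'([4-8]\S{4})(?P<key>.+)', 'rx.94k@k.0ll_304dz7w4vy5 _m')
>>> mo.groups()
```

('4k@k.', '0ll_304dz7w4vy5 _m')

This matches a character in [4-8], then exactly 4 of a non-whitespace character (captured); then one or more of any character (captured as 'key').
`search` walks the string left to right and returns the first match it finds.
The match spans [4:27] → '4k@k.0ll_304dz7w4vy5 _m'.
Captured: group 1 = '4k@k.', group 2 = '0ll_304dz7w4vy5 _m'.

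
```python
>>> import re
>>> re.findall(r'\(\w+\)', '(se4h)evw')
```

['(se4h)']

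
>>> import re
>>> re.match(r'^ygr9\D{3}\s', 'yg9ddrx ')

None

The pattern matches anchored at the start of the string; then the literal 'yg', then the literal 'r9'; then exactly 3 of a non-digit, then whitespace.
`match` is anchored at position 0; if the pattern doesn't fit there, it returns None.
Here position 0 doesn't satisfy it, so the call returns None.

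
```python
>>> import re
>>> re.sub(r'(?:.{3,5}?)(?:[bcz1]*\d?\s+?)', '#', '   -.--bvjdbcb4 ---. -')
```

This matches 3 to 5 of any character (lazy) (non-capturing group); then zero or more of one of [bcz1], then optionally a digit, then one or more of whitespace (lazy) (non-capturing group).
Every occurrence is swapped for '#'.

'   -.-##-'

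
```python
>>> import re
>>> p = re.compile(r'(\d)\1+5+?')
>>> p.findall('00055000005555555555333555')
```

`\1` is not a pattern — it's the concrete string captured by group 1, re-applied verbatim.
With a single group, `findall` returns only what that group captured — 4 items.

['0', '0', '5', '3']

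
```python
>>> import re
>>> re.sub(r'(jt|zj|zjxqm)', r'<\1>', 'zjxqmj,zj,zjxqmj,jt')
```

'<zj>xqmj,<zj>,<zj>xqmj,<jt>'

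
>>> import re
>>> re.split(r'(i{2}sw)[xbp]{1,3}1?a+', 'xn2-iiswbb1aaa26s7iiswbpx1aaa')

['xn2-', 'iisw', '26s7', 'iisw', '']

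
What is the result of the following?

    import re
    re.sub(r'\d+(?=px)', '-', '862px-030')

The `(?=…)`/`(?<=…)` assertion just peeks at neighbouring text; it doesn't advance the match position.
Matches: at [0:3] → '862'.
`sub` substitutes '-' at each match site.

'-px-030'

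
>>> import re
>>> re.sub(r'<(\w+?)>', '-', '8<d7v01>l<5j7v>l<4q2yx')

Every occurrence is swapped for '-'.

'8-l-l<4q2yx'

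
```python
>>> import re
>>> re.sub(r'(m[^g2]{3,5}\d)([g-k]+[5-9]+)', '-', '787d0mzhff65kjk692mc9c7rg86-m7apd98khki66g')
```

'787d0-2mc9c7rg86--g'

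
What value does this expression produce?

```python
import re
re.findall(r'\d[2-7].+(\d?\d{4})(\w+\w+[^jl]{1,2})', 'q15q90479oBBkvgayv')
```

[('0479', 'oBBkvgayv')]

Pattern: a digit, then a character in [2-7], then one or more of any character; then optionally a digit, then exactly 4 of a digit (captured); then one or more of a word character, then one or more of a word character, then 1 to 2 of any character except [jl] (captured).
Matches: at [1:18] match '15q90479oBBkvgayv', groups = ('0479', 'oBBkvgayv').
Multiple groups make `findall` return tuples — one 2-tuple for the one match.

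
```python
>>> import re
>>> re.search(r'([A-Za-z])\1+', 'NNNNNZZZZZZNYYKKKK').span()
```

(0, 5)

The backreference `\1` re-matches whatever the first group consumed, character for character.
The match spans [0:5] → 'NNNNN'.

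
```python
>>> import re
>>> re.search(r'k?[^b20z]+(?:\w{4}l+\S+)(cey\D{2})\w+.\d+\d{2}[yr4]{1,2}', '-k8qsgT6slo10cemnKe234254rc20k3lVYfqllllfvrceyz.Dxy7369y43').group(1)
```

Pattern: optionally the literal 'k', then one or more of any character except [b20z]; then exactly 4 of a word character, then one or more of a literal 'l', then one or more of a non-whitespace character (non-capturing group); then the literal 'cey', then exactly 2 of a non-digit (captured); then one or more of a word character, then any character; then one or more of a digit, then exactly 2 of a digit, then 1 to 2 of one of [yr4].
`re.search` tries every starting position until one works.
The match spans [0:57] → '-k8qsgT6slo10cemnKe234254rc20k3lVYfqllllfvrceyz.Dxy7369y4'.
Captured: group 1 = 'ceyz.'.

'ceyz.'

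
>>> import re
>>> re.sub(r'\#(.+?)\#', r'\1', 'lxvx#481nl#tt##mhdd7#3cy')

With the lazy modifier that quantifier settles for the fewest repetitions that let the rest of the pattern succeed (the atoms after it are unaffected and can still be greedy).
The replacement refers to a captured group, so each match is rewritten using its own captured text.

'lxvx481nltt#mhdd73cy'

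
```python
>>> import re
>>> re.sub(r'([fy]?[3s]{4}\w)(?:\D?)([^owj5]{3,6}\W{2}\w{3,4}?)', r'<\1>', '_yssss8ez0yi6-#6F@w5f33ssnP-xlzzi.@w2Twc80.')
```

'_yssss8ez0yi6-#6F@w5<f33ssn>wc80.'

The pattern matches optionally one of [fy], then exactly 4 of one of [3s], then a word character (captured); then optionally a non-digit (non-capturing group); then 3 to 6 of any character except [owj5], then exactly 2 of a non-word character, then 3 to 4 of a word character (lazy) (captured).
Because the quantifier is non-greedy, it stops expanding at the earliest point where the rest of the pattern can succeed.
Matches: at [20:38] → 'f33ssnP-xlzzi.@w2T'.
The replacement refers to a captured group, so each match is rewritten using its own captured text.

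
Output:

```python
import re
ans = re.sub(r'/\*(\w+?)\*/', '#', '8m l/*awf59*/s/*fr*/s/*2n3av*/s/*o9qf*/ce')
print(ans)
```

8m l#s#s#s#ce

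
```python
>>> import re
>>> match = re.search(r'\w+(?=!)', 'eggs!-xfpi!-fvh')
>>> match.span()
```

(0, 4)

Because the assertion is zero-width, the text it checks is not consumed and won't appear in the result.
Unlike `match`, `search` isn't anchored — it looks for the pattern anywhere in the string.
The match spans [0:4] → 'eggs'.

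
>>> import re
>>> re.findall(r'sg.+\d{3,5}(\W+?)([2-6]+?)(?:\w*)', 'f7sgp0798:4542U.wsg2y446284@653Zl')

This matches the literal 'sg', then one or more of any character, then 3 to 5 of a digit; then one or more of a non-word character (lazy) (captured); then one or more of a character in [2-6] (lazy) (captured); then zero or more of a word character (non-capturing group).
Walking the string: at [2:33] match 'sgp0798:4542U.wsg2y446284@653Zl', groups = ('@', '6').
2 groups means the one result is a tuple of 2 captured strings — 1 here.

[('@', '6')]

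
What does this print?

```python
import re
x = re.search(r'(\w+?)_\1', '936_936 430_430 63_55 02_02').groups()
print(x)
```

('936',)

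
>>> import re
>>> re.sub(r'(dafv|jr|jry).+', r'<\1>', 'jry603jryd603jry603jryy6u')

The regex engine tests alternatives in the order written; an earlier branch that matches wins even if a later one would match more.
The replacement refers to a captured group, so each match is rewritten using its own captured text.

'<jr>'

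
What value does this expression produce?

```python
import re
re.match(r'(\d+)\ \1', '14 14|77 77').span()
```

The backreference `\1` re-matches whatever the first group consumed, character for character.
`match` is anchored at position 0; if the pattern doesn't fit there, it returns None.
The match spans [0:5] → '14 14'.
Captured: group 1 = '14'.

(0, 5)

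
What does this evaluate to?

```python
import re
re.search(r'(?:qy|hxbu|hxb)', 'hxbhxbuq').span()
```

(0, 3)

The match spans [0:3] → 'hxb'.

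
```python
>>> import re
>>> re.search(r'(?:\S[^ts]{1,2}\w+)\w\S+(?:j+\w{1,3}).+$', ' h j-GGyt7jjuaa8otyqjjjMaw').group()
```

The pattern matches a non-whitespace character, then 1 to 2 of any character except [ts], then one or more of a word character (non-capturing group); then a word character, then one or more of a non-whitespace character; then one or more of a literal 'j', then 1 to 3 of a word character (non-capturing group); then one or more of any character; then anchored at the end.
`re.search` scans for the first position where the pattern succeeds.
The match spans [3:26] → 'j-GGyt7jjuaa8otyqjjjMaw'.

'j-GGyt7jjuaa8otyqjjjMaw'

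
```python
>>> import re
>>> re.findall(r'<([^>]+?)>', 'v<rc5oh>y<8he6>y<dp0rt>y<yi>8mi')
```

['rc5oh', '8he6', 'dp0rt', 'yi']

With a single group, `findall` returns only what that group captured — 4 items.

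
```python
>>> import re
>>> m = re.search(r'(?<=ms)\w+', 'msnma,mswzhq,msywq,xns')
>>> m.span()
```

The lookaround is zero-width — it requires the adjacent text to match without consuming it, so the asserted text isn't part of the match.
`search` walks the string left to right and returns the first match it finds.
The match spans [2:5] → 'nma'.

(2, 5)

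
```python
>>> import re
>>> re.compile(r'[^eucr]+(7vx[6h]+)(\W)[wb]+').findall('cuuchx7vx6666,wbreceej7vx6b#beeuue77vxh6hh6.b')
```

[('7vx6666', ','), ('7vxh6hh6', '.')]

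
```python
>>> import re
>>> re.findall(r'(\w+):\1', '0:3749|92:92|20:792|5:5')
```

After group 1 captures some text, `\1` only succeeds where that same text appears again.
Scanning left to right: at [7:12] match '92:92', group 1 = '92'; at [20:23] match '5:5', group 1 = '5'.
Because there's exactly one group, `findall` drops the full match and keeps group 1 from each hit.

['92', '5']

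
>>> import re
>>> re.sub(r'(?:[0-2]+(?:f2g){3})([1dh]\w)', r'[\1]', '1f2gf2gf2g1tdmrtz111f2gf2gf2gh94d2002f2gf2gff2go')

The pattern matches one or more of a character in [0-2], then the literal 'f2g' repeated 3 times (non-capturing group); then one of [1dh], then a word character (captured).
Matches: at [0:12] → '1f2gf2gf2g1t'; at [17:31] → '111f2gf2gf2gh9'.
Each match is replaced using the text its own group 1 captured.

'[1t]dmrtz[h9]4d2002f2gf2gff2go'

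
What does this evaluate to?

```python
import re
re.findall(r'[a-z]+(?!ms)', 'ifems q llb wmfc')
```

['ifems', 'q', 'llb', 'wmfc']

The negative lookaround is zero-width — it rules out positions where the adjacent text would match, without consuming anything.
No capturing groups, so `findall` returns the 4 full match strings.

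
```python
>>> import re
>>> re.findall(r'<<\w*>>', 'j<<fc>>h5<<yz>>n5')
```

['<<fc>>', '<<yz>>']

Scanning left to right: at [1:7] → '<<fc>>'; at [9:15] → '<<yz>>'.
No capturing groups, so `findall` returns the 2 full match strings.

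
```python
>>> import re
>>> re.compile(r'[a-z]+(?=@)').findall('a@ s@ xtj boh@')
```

['a', 's', 'boh']

Lookahead/lookbehind check context without consuming it, so the matched span excludes the asserted characters.
Since nothing is captured, `findall` lists the 3 matched substrings directly.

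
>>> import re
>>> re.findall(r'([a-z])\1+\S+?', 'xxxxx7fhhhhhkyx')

['x', 'h']

`\1` has to match the exact text group 1 already captured.
Walking the string: at [0:6] match 'xxxxx7', group 1 = 'x'; at [7:13] match 'hhhhhk', group 1 = 'h'.
`findall` collects group 1 from each match (2 total).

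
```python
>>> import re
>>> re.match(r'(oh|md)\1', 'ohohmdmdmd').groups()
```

The match spans [0:4] → 'ohoh'.
Captured: group 1 = 'oh'.

('oh',)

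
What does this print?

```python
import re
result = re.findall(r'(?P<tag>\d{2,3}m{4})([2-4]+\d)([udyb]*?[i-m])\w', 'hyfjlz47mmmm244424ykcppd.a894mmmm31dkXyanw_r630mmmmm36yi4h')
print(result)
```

[('47mmmm', '244424', 'yk'), ('894mmmm', '31', 'dk')]

This matches 2 to 3 of a digit, then exactly 4 of a literal 'm' (captured as 'tag'); then one or more of a character in [2-4], then a digit (captured); then zero or more of one of [udyb] (lazy), then a character in [i-m] (captured); then a word character.
`findall` packs the 3 group values into a tuple for every match.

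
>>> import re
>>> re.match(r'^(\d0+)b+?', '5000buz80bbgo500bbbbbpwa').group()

'5000b'

This matches anchored at the start of the string; then a digit, then one or more of a literal '0' (captured); then one or more of a literal 'b' (lazy).
With `match`, the pattern is implicitly anchored at the beginning.
The match spans [0:5] → '5000b'.
Captured: group 1 = '5000'.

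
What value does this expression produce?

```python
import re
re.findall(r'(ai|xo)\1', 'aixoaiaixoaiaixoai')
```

`\1` has to match the exact text group 1 already captured.
Scanning left to right: at [4:8] match 'aiai', group 1 = 'ai'; at [10:14] match 'aiai', group 1 = 'ai'.
`findall` collects group 1 from each match (2 total).

['ai', 'ai']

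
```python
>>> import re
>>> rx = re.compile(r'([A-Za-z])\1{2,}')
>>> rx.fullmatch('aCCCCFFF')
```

None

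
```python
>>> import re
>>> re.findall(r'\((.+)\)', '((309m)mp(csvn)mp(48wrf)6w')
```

Because there's exactly one group, `findall` drops the full match and keeps group 1 from the one hit.

['(309m)mp(csvn)mp(48wrf']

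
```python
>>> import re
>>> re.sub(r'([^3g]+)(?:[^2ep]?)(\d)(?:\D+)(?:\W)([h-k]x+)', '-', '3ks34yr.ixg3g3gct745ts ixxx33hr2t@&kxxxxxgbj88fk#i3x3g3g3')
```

'3-g3g3g-33-gbj88fk#i3x3g3g3'

The pattern matches one or more of any character except [3g] (captured); then optionally any character except [2ep] (non-capturing group); then a digit (captured); then one or more of a non-digit (non-capturing group); then a non-word character (non-capturing group); then a character in [h-k], then one or more of the literal 'x' (captured).
Matches: at [1:10] → 'ks34yr.ix'; at [15:27] → 'ct745ts ixxx'; at [29:41] → 'hr2t@&kxxxxx'.
`sub` substitutes '-' at each match site.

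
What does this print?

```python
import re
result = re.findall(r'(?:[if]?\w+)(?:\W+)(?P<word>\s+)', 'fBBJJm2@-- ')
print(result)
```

[' ']

One capturing group, so `findall` returns just the captured substring from the one match — 1 in all.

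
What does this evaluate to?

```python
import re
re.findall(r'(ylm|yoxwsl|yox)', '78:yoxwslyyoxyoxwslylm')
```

['yoxwsl', 'yox', 'yoxwsl', 'ylm']

Alternation isn't longest-match — the leftmost alternative that fits at this position is chosen.
Matches: at [3:9] match 'yoxwsl', group 1 = 'yoxwsl'; at [10:13] match 'yox', group 1 = 'yox'; at [13:19] match 'yoxwsl', group 1 = 'yoxwsl'; at [19:22] match 'ylm', group 1 = 'ylm'.
One capturing group, so `findall` returns just the captured substring from each match — 4 in all.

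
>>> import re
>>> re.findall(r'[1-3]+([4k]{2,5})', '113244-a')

['44']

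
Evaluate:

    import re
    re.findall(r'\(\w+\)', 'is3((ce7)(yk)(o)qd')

['(ce7)', '(yk)', '(o)']

Matches: at [4:9] → '(ce7)'; at [9:13] → '(yk)'; at [13:16] → '(o)'.
Since nothing is captured, `findall` lists the 3 matched substrings directly.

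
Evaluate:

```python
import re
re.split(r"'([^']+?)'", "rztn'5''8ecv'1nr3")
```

Matches to split on: at [4:7] → "'5'"; at [7:13] → "'8ecv'".
With a capturing group present, the delimiter's captured portion is kept in the result list.

['rztn', '5', '', '8ecv', '1nr3']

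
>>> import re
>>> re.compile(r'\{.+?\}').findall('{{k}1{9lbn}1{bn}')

['{{k}', '{9lbn}', '{bn}']

With the lazy modifier that quantifier settles for the fewest repetitions that let the rest of the pattern succeed (the atoms after it are unaffected and can still be greedy).
`findall` yields the raw match text (3 of them) because the pattern has no groups.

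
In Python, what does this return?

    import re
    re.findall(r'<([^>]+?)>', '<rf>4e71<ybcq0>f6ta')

['rf', 'ybcq0']

One capturing group, so `findall` returns just the captured substring from each match — 2 in all.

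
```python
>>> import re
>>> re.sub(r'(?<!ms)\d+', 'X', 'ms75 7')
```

The negative lookahead/lookbehind blocks any match where the forbidden context is present.
Matches: at [3:4] → '5'; at [5:6] → '7'.
Each match is replaced by 'X'.

'ms7X X'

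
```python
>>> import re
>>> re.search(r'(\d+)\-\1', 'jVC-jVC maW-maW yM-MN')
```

None

`\1` has to match the exact text group 1 already captured.
`re.search` tries every starting position until one works.
Here nothing in the string fits, so the call returns None.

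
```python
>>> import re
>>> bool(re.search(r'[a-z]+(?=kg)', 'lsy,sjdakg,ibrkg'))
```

True

Lookahead/lookbehind check context without consuming it, so the matched span excludes the asserted characters.
The match spans [4:8] → 'sjda'.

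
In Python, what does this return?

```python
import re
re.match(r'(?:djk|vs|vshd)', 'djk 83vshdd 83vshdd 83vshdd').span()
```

(0, 3)

`match` is anchored at position 0; if the pattern doesn't fit there, it returns None.
The match spans [0:3] → 'djk'.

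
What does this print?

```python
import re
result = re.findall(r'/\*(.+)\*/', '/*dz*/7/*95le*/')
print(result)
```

`findall` collects group 1 from the one match (1 total).

['dz*/7/*95le']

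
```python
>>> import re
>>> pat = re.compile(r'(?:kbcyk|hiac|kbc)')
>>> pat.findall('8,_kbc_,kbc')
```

Walking the string: at [3:6] → 'kbc'; at [8:11] → 'kbc'.
No capturing groups, so `findall` returns the 2 full match strings.

['kbc', 'kbc']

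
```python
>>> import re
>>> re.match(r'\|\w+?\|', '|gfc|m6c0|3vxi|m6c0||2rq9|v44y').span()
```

`re.match` won't scan ahead — the pattern has to work from the very first character.
The match spans [0:5] → '|gfc|'.

(0, 5)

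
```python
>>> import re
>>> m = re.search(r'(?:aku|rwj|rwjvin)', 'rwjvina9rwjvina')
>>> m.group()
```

'rwj'

Alternation tries branches left to right and keeps the first one that lets the overall match succeed at that position.
The match spans [0:3] → 'rwj'.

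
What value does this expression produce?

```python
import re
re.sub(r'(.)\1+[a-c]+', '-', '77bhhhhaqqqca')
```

The backreference `\1` re-matches whatever the first group consumed, character for character.
Matches: at [0:3] → '77b'; at [3:8] → 'hhhha'; at [8:13] → 'qqqca'.
`sub` substitutes '-' at each match site.

'---'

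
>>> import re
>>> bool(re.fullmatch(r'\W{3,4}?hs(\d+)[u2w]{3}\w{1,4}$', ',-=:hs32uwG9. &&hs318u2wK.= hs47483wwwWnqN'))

False

`re.fullmatch` is like wrapping the pattern in `^…$` (in single-line mode).
Here the pattern can't cover the whole string, so the call returns None, and `bool(None)` is False.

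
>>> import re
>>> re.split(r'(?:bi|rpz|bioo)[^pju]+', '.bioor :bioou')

['.', 'u']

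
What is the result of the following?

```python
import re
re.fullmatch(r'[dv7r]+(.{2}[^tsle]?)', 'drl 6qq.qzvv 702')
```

This matches one or more of one of [dv7r]; then exactly 2 of any character, then optionally any character except [tsle] (captured).
`re.fullmatch` is like wrapping the pattern in `^…$` (in single-line mode).
Here there's no way to consume every character, so the call returns None.

None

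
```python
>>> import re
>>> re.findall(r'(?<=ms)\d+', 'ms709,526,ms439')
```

['709', '439']

The lookaround is zero-width — it requires the adjacent text to match without consuming it, so the asserted text isn't part of the match.
Scanning left to right: at [2:5] → '709'; at [12:15] → '439'.
`findall` yields the raw match text (2 of them) because the pattern has no groups.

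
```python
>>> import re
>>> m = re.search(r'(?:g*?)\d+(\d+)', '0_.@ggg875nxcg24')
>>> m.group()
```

Pattern: zero or more of a literal 'g' (lazy) (non-capturing group); then one or more of a digit; then one or more of a digit (captured).
`re.search` scans for the first position where the pattern succeeds.
The match spans [4:10] → 'ggg875'.
Captured: group 1 = '5'.

'ggg875'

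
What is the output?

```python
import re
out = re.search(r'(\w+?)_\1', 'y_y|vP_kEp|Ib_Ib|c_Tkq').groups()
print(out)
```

The match spans [0:3] → 'y_y'.
Captured: group 1 = 'y'.

('y',)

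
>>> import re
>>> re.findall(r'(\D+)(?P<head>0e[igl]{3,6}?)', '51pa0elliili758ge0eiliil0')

[('pa', '0elli'), ('ge', '0eili')]

The pattern matches one or more of a non-digit (captured); then the literal '0e', then 3 to 6 of one of [igl] (lazy) (captured as 'head').
With the lazy modifier that quantifier settles for the fewest repetitions that let the rest of the pattern succeed (the atoms after it are unaffected and can still be greedy).
Matches: at [2:9] match 'pa0elli', groups = ('pa', '0elli'); at [15:22] match 'ge0eili', groups = ('ge', '0eili').
`findall` packs the 2 group values into a tuple for every match.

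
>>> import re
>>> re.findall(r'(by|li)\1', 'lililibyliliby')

The backreference `\1` re-matches whatever the first group consumed, character for character.
Matches: at [0:4] match 'lili', group 1 = 'li'; at [8:12] match 'lili', group 1 = 'li'.
With a single group, `findall` returns only what that group captured — 2 items.

['li', 'li']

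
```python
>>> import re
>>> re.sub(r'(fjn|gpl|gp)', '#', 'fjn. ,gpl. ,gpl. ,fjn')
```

Alternation tries branches left to right and keeps the first one that lets the overall match succeed at that position.
`sub` substitutes '#' at each match site.

'#. ,#. ,#. ,#'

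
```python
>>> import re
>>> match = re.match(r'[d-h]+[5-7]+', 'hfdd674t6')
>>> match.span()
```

`match` is anchored at position 0; if the pattern doesn't fit there, it returns None.
The match spans [0:6] → 'hfdd67'.

(0, 6)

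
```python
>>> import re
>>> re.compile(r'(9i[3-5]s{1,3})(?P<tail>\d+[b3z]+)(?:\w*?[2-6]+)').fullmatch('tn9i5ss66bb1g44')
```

None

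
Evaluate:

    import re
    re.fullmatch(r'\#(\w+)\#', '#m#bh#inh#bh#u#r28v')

None

`fullmatch` succeeds only if the pattern covers the string from start to end.
Here there's no way to consume every character, so the call returns None.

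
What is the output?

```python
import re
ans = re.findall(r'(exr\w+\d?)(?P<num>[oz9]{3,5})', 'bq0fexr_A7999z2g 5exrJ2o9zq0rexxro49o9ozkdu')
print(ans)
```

[('exr_A79', '99z'), ('exrJ2o9zq0rexxro49o', '9oz')]

The pattern matches the literal 'exr', then one or more of a word character, then optionally a digit (captured); then 3 to 5 of one of [oz9] (captured as 'num').
Walking the string: at [4:14] match 'exr_A7999z', groups = ('exr_A79', '99z'); at [18:40] match 'exrJ2o9zq0rexxro49o9oz', groups = ('exrJ2o9zq0rexxro49o', '9oz').
With 2 capturing groups, `findall` returns a 2-tuple per match.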